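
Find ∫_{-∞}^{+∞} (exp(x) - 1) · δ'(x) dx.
-1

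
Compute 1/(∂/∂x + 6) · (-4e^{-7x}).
4 e^{- 7 x}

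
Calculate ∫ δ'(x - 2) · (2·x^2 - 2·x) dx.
-6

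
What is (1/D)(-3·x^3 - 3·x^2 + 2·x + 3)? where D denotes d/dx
- \frac{3 x^{4}}{4} - x^{3} + x^{2} + 3 x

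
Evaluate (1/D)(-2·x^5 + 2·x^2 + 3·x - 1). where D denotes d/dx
- \frac{x^{6}}{3} + \frac{2 x^{3}}{3} + \frac{3 x^{2}}{2} - x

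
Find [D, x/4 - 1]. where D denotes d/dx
\frac{1}{4}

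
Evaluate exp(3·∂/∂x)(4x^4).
4 x^{4} + 48 x^{3} + 216 x^{2} + 432 x + 324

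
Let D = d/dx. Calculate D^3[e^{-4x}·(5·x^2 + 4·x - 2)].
8 \left(- 40 x^{2} + 28 x + 25\right) e^{- 4 x}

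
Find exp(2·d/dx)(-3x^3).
- 3 x^{3} - 18 x^{2} - 36 x - 24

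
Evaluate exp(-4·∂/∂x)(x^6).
x^{6} - 24 x^{5} + 240 x^{4} - 1280 x^{3} + 3840 x^{2} - 6144 x + 4096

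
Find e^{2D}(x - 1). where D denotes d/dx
x + 1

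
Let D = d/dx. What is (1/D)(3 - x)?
- \frac{x^{2}}{2} + 3 x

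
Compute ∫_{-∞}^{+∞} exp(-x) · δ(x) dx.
1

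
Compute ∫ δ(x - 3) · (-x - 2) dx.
-5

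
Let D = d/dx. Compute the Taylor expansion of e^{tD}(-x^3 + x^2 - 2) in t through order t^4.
- t^{3} - t^{2} \left(3 x - 1\right) - t x \left(3 x - 2\right) - x^{3} + x^{2} - 2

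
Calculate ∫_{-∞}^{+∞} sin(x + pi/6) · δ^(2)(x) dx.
- \frac{1}{2}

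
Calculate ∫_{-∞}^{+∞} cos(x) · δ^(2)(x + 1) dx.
- \cos{\left(1 \right)}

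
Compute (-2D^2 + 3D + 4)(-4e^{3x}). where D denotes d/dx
20 e^{3 x}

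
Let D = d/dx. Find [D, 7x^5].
35 x^{4}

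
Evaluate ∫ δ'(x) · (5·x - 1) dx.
-5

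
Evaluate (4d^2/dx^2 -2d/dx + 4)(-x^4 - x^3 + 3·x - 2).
- 4 x^{4} + 4 x^{3} - 42 x^{2} - 12 x - 14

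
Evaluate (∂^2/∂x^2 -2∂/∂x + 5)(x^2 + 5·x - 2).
5 x^{2} + 21 x - 18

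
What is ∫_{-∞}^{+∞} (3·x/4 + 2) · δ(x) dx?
2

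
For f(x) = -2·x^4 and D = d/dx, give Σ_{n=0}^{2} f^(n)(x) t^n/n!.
2 x^{2} \left(- 6 t^{2} - 4 t x - x^{2}\right)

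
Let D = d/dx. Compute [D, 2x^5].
10 x^{4}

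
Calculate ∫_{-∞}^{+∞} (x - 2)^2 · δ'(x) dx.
4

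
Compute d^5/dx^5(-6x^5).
-720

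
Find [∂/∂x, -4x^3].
- 12 x^{2}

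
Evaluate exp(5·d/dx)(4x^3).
4 x^{3} + 60 x^{2} + 300 x + 500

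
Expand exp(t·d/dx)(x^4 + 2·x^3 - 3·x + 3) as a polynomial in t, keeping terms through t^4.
t^{4} + t^{3} \left(4 x + 2\right) + 6 t^{2} x \left(x + 1\right) + t \left(4 x^{3} + 6 x^{2} - 3\right) + x^{4} + 2 x^{3} - 3 x + 3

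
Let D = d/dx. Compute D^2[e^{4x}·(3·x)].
\left(48 x + 24\right) e^{4 x}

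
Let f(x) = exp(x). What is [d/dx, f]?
e^{x}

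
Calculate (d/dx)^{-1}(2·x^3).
\frac{x^{4}}{2}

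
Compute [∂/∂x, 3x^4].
12 x^{3}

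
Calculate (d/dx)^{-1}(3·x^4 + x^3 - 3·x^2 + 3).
\frac{3 x^{5}}{5} + \frac{x^{4}}{4} - x^{3} + 3 x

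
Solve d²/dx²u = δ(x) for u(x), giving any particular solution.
\frac{|x|}{2}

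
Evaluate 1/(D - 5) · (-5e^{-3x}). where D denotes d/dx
\frac{5 e^{- 3 x}}{8}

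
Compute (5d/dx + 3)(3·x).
9 x + 15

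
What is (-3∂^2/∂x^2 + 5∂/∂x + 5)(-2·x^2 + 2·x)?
- 10 x^{2} - 10 x + 22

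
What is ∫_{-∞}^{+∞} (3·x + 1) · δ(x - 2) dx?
7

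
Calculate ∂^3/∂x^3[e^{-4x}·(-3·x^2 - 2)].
8 \left(24 x^{2} - 36 x + 25\right) e^{- 4 x}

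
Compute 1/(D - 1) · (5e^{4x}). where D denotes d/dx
\frac{5 e^{4 x}}{3}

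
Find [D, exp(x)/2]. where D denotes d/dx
\frac{e^{x}}{2}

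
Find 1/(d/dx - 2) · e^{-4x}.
- \frac{e^{- 4 x}}{6}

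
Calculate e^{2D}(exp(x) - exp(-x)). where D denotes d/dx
2 \sinh{\left(x + 2 \right)}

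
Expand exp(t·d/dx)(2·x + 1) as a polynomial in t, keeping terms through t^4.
2 t + 2 x + 1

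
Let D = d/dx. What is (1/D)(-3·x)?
- \frac{3 x^{2}}{2}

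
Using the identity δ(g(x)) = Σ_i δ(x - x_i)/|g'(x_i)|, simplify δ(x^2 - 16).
\frac{\delta(x - 4) + \delta(x + 4)}{8}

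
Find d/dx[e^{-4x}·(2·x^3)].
x^{2} \left(6 - 8 x\right) e^{- 4 x}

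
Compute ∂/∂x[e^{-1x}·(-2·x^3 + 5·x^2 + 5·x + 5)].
x \left(2 x^{2} - 11 x + 5\right) e^{- x}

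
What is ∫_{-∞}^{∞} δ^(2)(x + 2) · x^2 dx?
2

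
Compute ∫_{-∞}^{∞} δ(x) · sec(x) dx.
1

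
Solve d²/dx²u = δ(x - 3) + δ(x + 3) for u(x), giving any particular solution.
\frac{|x - 3|}{2} + \frac{|x + 3|}{2}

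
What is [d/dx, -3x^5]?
- 15 x^{4}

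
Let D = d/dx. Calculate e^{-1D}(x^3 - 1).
x^{3} - 3 x^{2} + 3 x - 2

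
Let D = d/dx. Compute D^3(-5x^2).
0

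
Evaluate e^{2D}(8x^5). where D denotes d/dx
8 x^{5} + 80 x^{4} + 320 x^{3} + 640 x^{2} + 640 x + 256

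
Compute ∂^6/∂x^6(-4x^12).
- 2661120 x^{6}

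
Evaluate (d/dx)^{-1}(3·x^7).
\frac{3 x^{8}}{8}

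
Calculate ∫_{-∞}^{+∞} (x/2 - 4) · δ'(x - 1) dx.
- \frac{1}{2}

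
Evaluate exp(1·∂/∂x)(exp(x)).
e^{x + 1}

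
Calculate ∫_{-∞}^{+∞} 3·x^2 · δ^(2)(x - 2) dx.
6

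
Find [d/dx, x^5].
5 x^{4}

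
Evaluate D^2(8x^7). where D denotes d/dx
336 x^{5}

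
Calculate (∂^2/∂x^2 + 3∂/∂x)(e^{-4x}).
4 e^{- 4 x}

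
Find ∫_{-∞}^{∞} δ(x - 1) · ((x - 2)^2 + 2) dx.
3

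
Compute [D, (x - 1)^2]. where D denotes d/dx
2 x - 2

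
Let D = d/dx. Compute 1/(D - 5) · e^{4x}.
- e^{4 x}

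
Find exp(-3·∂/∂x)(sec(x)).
\sec{\left(x - 3 \right)}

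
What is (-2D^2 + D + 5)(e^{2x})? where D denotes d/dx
- e^{2 x}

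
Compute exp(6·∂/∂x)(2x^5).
2 x^{5} + 60 x^{4} + 720 x^{3} + 4320 x^{2} + 12960 x + 15552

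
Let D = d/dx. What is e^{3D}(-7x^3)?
- 7 x^{3} - 63 x^{2} - 189 x - 189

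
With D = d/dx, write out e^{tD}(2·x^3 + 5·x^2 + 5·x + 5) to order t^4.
2 t^{3} + t^{2} \left(6 x + 5\right) + t \left(6 x^{2} + 10 x + 5\right) + 2 x^{3} + 5 x^{2} + 5 x + 5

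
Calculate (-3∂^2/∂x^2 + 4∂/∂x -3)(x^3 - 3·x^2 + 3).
- 3 x^{3} + 21 x^{2} - 42 x + 9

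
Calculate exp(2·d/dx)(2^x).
2^{x + 2}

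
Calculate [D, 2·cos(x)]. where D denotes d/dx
- 2 \sin{\left(x \right)}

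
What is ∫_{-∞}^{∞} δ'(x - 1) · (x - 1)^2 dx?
0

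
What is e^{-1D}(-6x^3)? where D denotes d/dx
- 6 x^{3} + 18 x^{2} - 18 x + 6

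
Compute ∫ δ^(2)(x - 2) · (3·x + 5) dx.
0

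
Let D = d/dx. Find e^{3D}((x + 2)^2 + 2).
x^{2} + 10 x + 27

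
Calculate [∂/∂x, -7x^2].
- 14 x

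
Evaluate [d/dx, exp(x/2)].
\frac{e^{\frac{x}{2}}}{2}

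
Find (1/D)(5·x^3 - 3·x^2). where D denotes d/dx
\frac{5 x^{4}}{4} - x^{3}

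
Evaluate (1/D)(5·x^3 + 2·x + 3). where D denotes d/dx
\frac{5 x^{4}}{4} + x^{2} + 3 x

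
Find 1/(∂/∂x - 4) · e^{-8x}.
- \frac{e^{- 8 x}}{12}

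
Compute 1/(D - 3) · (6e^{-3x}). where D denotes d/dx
- e^{- 3 x}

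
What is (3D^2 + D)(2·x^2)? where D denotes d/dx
4 x + 12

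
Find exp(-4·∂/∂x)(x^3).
x^{3} - 12 x^{2} + 48 x - 64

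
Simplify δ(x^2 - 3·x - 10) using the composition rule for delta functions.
\frac{\delta(x - 5) + \delta(x + 2)}{7}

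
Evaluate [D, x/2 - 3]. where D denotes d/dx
\frac{1}{2}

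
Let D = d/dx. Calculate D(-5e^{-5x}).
25 e^{- 5 x}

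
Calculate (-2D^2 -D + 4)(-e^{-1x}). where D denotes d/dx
- 3 e^{- x}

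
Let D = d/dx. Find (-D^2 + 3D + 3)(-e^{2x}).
- 5 e^{2 x}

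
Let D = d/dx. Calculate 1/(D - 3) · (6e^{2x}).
- 6 e^{2 x}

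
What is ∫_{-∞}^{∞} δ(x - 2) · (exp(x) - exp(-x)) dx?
2 \sinh{\left(2 \right)}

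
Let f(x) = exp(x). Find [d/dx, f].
e^{x}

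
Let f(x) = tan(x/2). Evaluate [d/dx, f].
\frac{1}{\cos{\left(x \right)} + 1}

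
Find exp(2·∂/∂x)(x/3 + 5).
\frac{x}{3} + \frac{17}{3}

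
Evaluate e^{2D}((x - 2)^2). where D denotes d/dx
x^{2}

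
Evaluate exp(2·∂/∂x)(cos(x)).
\cos{\left(x + 2 \right)}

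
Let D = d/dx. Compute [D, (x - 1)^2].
2 x - 2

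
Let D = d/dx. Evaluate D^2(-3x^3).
- 18 x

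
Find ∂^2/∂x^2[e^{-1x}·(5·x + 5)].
5 \left(x - 1\right) e^{- x}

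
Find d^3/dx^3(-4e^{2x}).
- 32 e^{2 x}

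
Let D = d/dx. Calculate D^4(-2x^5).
- 240 x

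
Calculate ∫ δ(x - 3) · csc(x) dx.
\csc{\left(3 \right)}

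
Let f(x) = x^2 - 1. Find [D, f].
2 x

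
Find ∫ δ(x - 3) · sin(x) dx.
\sin{\left(3 \right)}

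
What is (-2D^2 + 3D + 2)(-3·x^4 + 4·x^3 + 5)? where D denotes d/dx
- 6 x^{4} - 28 x^{3} + 108 x^{2} - 48 x + 10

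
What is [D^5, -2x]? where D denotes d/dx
-10D^{4}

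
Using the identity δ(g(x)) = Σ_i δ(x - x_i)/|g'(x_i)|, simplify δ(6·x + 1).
\frac{\delta(x + 1/6)}{6}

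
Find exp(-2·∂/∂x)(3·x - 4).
3 x - 10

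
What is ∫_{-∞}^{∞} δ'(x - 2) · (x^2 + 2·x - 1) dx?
-6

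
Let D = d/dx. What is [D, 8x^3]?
24 x^{2}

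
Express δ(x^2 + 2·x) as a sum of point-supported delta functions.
\frac{\delta(x + 2) + \delta(x)}{2}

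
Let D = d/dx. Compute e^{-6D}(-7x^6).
- 7 x^{6} + 252 x^{5} - 3780 x^{4} + 30240 x^{3} - 136080 x^{2} + 326592 x - 326592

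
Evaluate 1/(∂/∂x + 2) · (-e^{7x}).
- \frac{e^{7 x}}{9}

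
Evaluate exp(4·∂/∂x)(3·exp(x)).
3 e^{x + 4}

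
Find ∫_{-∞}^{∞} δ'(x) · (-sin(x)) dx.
1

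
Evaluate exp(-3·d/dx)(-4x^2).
- 4 x^{2} + 24 x - 36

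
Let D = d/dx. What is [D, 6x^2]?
12 x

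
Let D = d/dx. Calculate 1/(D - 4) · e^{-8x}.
- \frac{e^{- 8 x}}{12}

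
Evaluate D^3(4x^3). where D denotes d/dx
24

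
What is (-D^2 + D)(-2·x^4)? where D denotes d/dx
8 x^{2} \left(3 - x\right)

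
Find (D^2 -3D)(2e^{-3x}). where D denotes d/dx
36 e^{- 3 x}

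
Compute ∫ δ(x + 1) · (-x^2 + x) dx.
-2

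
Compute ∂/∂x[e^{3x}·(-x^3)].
3 x^{2} \left(- x - 1\right) e^{3 x}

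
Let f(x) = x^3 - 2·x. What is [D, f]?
3 x^{2} - 2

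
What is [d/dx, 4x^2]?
8 x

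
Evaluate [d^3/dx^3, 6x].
18\frac{d^{2}}{dx^{2}}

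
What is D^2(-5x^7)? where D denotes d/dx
- 210 x^{5}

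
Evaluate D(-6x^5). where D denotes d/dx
- 30 x^{4}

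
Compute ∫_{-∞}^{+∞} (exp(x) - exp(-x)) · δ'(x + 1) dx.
- 2 \cosh{\left(1 \right)}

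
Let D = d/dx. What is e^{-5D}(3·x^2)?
3 x^{2} - 30 x + 75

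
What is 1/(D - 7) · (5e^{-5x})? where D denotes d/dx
- \frac{5 e^{- 5 x}}{12}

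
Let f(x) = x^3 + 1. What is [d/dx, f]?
3 x^{2}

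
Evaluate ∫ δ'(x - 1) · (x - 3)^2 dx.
4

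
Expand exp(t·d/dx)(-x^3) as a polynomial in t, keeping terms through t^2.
x \left(- 3 t^{2} - 3 t x - x^{2}\right)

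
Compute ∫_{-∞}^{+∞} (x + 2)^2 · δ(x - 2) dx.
16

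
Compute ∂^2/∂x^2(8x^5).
160 x^{3}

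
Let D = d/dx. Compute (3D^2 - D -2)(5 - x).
2 x - 9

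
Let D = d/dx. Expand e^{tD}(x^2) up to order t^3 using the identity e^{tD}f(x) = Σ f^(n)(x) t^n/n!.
t^{2} + 2 t x + x^{2}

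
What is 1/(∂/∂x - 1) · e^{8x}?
\frac{e^{8 x}}{7}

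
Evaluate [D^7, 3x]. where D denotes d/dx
21D^{6}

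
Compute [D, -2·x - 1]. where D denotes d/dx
-2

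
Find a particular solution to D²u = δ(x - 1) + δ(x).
\frac{|x - 1|}{2} + \frac{|x|}{2}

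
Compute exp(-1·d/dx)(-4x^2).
- 4 x^{2} + 8 x - 4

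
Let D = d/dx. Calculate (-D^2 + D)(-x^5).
5 x^{3} \left(4 - x\right)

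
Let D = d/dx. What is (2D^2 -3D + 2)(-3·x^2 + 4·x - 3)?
- 6 x^{2} + 26 x - 30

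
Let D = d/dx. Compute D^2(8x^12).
1056 x^{10}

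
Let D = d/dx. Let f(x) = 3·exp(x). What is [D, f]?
3 e^{x}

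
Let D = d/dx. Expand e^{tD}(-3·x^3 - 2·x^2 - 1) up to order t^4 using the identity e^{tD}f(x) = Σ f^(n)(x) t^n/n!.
- 3 t^{3} - t^{2} \left(9 x + 2\right) - t x \left(9 x + 4\right) - 3 x^{3} - 2 x^{2} - 1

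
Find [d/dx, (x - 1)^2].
2 x - 2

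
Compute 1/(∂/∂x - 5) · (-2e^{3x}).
e^{3 x}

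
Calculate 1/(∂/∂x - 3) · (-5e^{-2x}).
e^{- 2 x}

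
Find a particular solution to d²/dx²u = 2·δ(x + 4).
|x + 4|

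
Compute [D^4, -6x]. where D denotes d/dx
-24D^{3}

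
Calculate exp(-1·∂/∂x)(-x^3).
- x^{3} + 3 x^{2} - 3 x + 1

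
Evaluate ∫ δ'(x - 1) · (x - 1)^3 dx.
0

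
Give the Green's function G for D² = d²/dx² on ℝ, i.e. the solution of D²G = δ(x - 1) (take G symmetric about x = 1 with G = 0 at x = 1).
\frac{|x - 1|}{2}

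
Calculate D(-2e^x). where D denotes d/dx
- 2 e^{x}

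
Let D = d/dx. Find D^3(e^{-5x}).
- 125 e^{- 5 x}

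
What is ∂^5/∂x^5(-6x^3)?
0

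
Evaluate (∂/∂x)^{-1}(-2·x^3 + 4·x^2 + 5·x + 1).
- \frac{x^{4}}{2} + \frac{4 x^{3}}{3} + \frac{5 x^{2}}{2} + x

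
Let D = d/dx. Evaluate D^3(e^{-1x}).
- e^{- x}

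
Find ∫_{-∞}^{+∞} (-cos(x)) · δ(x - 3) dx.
- \cos{\left(3 \right)}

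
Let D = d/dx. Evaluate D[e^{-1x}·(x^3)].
x^{2} \left(3 - x\right) e^{- x}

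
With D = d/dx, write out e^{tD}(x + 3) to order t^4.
t + x + 3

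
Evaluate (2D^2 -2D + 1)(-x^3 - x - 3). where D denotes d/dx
- x^{3} + 6 x^{2} - 13 x - 1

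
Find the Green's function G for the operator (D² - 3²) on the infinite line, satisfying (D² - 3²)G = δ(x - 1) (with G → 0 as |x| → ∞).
-\frac{e^{-3|x - 1|}}{6}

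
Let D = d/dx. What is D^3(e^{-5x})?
- 125 e^{- 5 x}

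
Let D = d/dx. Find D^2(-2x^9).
- 144 x^{7}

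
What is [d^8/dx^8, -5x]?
-40\frac{d^{7}}{dx^{7}}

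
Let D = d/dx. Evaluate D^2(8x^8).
448 x^{6}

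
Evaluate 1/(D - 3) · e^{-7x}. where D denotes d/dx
- \frac{e^{- 7 x}}{10}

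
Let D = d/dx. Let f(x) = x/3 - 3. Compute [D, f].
\frac{1}{3}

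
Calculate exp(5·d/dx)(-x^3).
- x^{3} - 15 x^{2} - 75 x - 125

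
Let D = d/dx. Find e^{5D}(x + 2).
x + 7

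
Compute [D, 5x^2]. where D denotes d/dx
10 x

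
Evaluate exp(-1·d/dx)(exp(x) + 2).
e^{x - 1} + 2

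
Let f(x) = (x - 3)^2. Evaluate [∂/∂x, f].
2 x - 6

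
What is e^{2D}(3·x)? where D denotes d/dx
3 x + 6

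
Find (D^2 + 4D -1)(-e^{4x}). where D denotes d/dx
- 31 e^{4 x}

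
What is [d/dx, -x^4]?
- 4 x^{3}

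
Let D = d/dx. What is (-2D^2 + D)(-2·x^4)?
8 x^{2} \left(6 - x\right)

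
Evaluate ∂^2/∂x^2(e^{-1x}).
e^{- x}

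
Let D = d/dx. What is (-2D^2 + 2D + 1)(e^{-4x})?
- 39 e^{- 4 x}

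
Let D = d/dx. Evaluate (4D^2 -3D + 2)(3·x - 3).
6 x - 15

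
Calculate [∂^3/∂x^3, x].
3\frac{d^{2}}{dx^{2}}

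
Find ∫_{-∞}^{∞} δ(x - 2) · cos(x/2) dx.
\cos{\left(1 \right)}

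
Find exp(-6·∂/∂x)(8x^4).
8 x^{4} - 192 x^{3} + 1728 x^{2} - 6912 x + 10368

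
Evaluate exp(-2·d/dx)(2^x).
2^{x - 2}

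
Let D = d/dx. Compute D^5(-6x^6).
- 4320 x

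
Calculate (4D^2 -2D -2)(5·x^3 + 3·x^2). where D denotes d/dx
- 10 x^{3} - 36 x^{2} + 108 x + 24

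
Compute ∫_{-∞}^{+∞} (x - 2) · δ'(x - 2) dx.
-1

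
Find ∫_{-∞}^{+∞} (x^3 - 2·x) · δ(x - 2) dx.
4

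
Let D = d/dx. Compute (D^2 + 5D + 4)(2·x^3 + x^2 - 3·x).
8 x^{3} + 34 x^{2} + 10 x - 13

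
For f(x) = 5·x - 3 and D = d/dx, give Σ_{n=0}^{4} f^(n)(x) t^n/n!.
5 t + 5 x - 3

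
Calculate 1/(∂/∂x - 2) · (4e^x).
- 4 e^{x}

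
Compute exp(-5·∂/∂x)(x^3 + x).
x^{3} - 15 x^{2} + 76 x - 130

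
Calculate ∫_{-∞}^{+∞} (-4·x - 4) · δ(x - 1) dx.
-8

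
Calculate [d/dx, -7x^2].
- 14 x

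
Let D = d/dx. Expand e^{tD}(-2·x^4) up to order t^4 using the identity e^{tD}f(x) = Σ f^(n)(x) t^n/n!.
- 2 t^{4} - 8 t^{3} x - 12 t^{2} x^{2} - 8 t x^{3} - 2 x^{4}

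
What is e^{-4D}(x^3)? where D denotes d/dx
x^{3} - 12 x^{2} + 48 x - 64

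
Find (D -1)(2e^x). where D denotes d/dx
0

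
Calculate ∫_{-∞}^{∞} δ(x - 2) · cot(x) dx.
\cot{\left(2 \right)}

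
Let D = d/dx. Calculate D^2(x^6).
30 x^{4}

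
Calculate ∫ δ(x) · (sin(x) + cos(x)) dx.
1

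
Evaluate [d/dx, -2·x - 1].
-2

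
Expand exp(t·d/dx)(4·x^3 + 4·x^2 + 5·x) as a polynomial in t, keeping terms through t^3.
4 t^{3} + t^{2} \left(12 x + 4\right) + t \left(12 x^{2} + 8 x + 5\right) + 4 x^{3} + 4 x^{2} + 5 x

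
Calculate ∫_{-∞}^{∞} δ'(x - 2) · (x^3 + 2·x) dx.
-14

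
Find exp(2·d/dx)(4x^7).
4 x^{7} + 56 x^{6} + 336 x^{5} + 1120 x^{4} + 2240 x^{3} + 2688 x^{2} + 1792 x + 512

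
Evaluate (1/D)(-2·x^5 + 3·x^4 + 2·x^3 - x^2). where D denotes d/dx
- \frac{x^{6}}{3} + \frac{3 x^{5}}{5} + \frac{x^{4}}{2} - \frac{x^{3}}{3}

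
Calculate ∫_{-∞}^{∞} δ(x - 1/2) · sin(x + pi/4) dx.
\sin{\left(\frac{1}{2} + \frac{\pi}{4} \right)}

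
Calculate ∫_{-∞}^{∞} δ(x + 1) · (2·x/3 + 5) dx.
\frac{13}{3}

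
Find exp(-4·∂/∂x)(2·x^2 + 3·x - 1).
2 x^{2} - 13 x + 19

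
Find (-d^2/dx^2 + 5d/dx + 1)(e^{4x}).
5 e^{4 x}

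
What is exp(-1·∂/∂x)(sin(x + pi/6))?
\sin{\left(x - 1 + \frac{\pi}{6} \right)}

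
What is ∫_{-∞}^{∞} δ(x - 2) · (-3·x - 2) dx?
-8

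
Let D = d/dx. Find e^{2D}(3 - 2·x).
- 2 x - 1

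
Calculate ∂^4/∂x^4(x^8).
1680 x^{4}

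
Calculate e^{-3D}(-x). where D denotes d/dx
3 - x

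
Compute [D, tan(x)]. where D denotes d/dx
\frac{1}{\cos^{2}{\left(x \right)}}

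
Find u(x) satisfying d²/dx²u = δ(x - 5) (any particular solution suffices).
\frac{|x - 5|}{2}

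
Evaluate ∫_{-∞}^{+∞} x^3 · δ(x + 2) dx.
-8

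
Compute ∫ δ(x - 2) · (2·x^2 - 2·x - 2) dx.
2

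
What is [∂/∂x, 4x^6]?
24 x^{5}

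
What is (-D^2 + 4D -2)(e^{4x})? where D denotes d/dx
- 2 e^{4 x}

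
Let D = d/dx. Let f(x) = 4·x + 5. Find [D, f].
4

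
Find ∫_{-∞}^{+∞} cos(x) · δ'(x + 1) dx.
- \sin{\left(1 \right)}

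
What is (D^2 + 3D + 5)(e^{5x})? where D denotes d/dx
45 e^{5 x}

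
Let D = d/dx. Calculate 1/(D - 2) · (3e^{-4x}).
- \frac{e^{- 4 x}}{2}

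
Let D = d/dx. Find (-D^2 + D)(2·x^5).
10 x^{3} \left(x - 4\right)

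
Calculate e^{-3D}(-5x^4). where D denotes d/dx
- 5 x^{4} + 60 x^{3} - 270 x^{2} + 540 x - 405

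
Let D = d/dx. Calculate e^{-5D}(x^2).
x^{2} - 10 x + 25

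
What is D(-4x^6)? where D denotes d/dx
- 24 x^{5}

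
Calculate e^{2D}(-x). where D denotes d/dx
- x - 2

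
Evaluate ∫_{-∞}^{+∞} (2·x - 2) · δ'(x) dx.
-2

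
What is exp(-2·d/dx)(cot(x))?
\cot{\left(x - 2 \right)}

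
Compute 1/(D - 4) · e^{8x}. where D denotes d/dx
\frac{e^{8 x}}{4}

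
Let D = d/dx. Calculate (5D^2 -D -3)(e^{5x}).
117 e^{5 x}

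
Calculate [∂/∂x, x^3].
3 x^{2}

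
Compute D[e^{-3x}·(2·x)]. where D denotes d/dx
2 \left(1 - 3 x\right) e^{- 3 x}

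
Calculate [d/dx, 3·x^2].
6 x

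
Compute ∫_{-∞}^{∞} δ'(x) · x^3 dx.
0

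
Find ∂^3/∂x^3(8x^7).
1680 x^{4}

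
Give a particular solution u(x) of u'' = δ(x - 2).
\frac{|x - 2|}{2}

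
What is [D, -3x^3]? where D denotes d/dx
- 9 x^{2}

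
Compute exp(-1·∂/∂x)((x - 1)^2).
x^{2} - 4 x + 4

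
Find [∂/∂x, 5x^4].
20 x^{3}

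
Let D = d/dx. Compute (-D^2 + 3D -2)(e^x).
0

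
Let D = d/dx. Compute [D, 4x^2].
8 x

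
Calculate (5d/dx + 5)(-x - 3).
- 5 x - 20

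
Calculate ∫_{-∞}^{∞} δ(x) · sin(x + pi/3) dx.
\frac{\sqrt{3}}{2}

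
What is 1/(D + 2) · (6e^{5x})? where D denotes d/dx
\frac{6 e^{5 x}}{7}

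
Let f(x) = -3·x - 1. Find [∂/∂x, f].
-3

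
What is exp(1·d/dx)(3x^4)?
3 x^{4} + 12 x^{3} + 18 x^{2} + 12 x + 3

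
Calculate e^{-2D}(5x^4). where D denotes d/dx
5 x^{4} - 40 x^{3} + 120 x^{2} - 160 x + 80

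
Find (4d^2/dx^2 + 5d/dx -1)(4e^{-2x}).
20 e^{- 2 x}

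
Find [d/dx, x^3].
3 x^{2}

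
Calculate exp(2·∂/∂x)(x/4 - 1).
\frac{x}{4} - \frac{1}{2}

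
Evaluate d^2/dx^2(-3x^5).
- 60 x^{3}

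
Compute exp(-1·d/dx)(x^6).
x^{6} - 6 x^{5} + 15 x^{4} - 20 x^{3} + 15 x^{2} - 6 x + 1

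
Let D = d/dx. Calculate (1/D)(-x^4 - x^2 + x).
- \frac{x^{5}}{5} - \frac{x^{3}}{3} + \frac{x^{2}}{2}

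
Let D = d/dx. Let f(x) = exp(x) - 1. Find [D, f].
e^{x}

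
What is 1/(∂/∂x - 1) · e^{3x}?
\frac{e^{3 x}}{2}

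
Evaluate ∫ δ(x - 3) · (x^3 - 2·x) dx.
21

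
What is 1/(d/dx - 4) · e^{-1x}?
- \frac{e^{- x}}{5}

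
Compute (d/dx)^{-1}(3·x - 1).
\frac{3 x^{2}}{2} - x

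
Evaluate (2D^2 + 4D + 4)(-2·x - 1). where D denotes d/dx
- 8 x - 12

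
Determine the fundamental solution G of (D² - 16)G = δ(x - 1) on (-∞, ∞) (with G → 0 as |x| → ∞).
-\frac{e^{-4|x - 1|}}{8}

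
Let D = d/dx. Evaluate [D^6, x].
6D^{5}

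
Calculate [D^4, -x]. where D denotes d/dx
-4D^{3}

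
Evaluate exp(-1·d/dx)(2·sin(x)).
2 \sin{\left(x - 1 \right)}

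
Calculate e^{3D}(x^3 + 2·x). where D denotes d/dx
x^{3} + 9 x^{2} + 29 x + 33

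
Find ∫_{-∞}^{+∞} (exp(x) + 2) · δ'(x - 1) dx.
- e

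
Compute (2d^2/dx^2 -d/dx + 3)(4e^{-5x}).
232 e^{- 5 x}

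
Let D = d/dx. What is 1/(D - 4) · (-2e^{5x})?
- 2 e^{5 x}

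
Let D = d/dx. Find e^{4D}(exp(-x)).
e^{- x - 4}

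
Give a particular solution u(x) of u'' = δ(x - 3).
\frac{|x - 3|}{2}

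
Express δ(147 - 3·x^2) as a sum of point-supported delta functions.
\frac{\delta(x - 7) + \delta(x + 7)}{42}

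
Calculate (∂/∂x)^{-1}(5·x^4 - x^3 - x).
x^{5} - \frac{x^{4}}{4} - \frac{x^{2}}{2}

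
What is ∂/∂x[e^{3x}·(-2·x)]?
\left(- 6 x - 2\right) e^{3 x}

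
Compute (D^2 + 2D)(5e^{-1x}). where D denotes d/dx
- 5 e^{- x}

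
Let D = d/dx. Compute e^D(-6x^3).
- 6 x^{3} - 18 x^{2} - 18 x - 6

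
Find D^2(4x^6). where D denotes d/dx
120 x^{4}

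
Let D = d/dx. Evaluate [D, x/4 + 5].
\frac{1}{4}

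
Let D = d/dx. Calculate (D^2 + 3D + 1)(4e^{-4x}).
20 e^{- 4 x}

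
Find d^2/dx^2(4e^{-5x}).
100 e^{- 5 x}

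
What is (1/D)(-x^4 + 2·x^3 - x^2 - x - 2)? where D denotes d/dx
- \frac{x^{5}}{5} + \frac{x^{4}}{2} - \frac{x^{3}}{3} - \frac{x^{2}}{2} - 2 x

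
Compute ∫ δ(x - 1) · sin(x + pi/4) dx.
\sin{\left(\frac{\pi}{4} + 1 \right)}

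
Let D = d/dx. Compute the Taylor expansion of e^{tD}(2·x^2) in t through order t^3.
2 t^{2} + 4 t x + 2 x^{2}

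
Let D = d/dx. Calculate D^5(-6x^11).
- 332640 x^{6}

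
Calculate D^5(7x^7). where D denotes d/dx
17640 x^{2}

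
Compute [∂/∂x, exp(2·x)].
2 e^{2 x}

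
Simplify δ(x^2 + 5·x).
\frac{\delta(x + 5) + \delta(x)}{5}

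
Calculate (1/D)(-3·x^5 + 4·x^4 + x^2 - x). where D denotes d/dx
- \frac{x^{6}}{2} + \frac{4 x^{5}}{5} + \frac{x^{3}}{3} - \frac{x^{2}}{2}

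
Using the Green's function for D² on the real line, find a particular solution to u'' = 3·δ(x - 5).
\frac{3|x - 5|}{2}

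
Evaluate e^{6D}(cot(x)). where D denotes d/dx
\cot{\left(x + 6 \right)}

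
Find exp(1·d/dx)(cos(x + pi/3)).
\cos{\left(x + 1 + \frac{\pi}{3} \right)}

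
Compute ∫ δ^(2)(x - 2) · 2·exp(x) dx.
2 e^{2}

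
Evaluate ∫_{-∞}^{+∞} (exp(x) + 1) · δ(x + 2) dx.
e^{-2} + 1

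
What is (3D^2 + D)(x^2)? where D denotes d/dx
2 x + 6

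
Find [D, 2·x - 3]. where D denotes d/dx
2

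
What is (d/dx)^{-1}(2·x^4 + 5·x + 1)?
\frac{2 x^{5}}{5} + \frac{5 x^{2}}{2} + x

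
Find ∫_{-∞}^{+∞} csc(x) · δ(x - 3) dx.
\csc{\left(3 \right)}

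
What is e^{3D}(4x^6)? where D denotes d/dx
4 x^{6} + 72 x^{5} + 540 x^{4} + 2160 x^{3} + 4860 x^{2} + 5832 x + 2916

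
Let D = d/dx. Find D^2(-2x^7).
- 84 x^{5}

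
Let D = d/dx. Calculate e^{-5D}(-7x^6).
- 7 x^{6} + 210 x^{5} - 2625 x^{4} + 17500 x^{3} - 65625 x^{2} + 131250 x - 109375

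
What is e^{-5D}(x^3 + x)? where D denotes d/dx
x^{3} - 15 x^{2} + 76 x - 130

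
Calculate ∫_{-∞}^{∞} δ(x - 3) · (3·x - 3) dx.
6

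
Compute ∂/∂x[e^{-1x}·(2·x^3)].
2 x^{2} \left(3 - x\right) e^{- x}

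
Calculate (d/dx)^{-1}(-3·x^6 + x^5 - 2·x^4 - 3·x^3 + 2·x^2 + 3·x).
- \frac{3 x^{7}}{7} + \frac{x^{6}}{6} - \frac{2 x^{5}}{5} - \frac{3 x^{4}}{4} + \frac{2 x^{3}}{3} + \frac{3 x^{2}}{2}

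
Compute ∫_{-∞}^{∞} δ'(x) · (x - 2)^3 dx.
-12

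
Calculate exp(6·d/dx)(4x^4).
4 x^{4} + 96 x^{3} + 864 x^{2} + 3456 x + 5184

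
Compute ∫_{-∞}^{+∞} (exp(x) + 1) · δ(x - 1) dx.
1 + e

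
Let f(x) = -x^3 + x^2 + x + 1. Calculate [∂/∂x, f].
- 3 x^{2} + 2 x + 1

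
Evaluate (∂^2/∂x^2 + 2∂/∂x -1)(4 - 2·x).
2 x - 8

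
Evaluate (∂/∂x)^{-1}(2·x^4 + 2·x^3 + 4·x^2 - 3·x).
\frac{2 x^{5}}{5} + \frac{x^{4}}{2} + \frac{4 x^{3}}{3} - \frac{3 x^{2}}{2}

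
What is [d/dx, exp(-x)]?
- e^{- x}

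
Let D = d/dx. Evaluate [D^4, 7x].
28D^{3}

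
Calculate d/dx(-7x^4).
- 28 x^{3}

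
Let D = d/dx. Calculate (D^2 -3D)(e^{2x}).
- 2 e^{2 x}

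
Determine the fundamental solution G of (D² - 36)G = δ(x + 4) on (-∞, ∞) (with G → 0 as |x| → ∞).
-\frac{e^{-6|x + 4|}}{12}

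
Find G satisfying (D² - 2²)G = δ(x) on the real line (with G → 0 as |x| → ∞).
-\frac{e^{-2|x|}}{4}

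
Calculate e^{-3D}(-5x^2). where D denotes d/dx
- 5 x^{2} + 30 x - 45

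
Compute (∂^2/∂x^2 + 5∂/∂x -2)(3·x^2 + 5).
- 6 x^{2} + 30 x - 4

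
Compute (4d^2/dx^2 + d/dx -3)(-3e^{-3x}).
- 90 e^{- 3 x}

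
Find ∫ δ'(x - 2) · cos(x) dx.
\sin{\left(2 \right)}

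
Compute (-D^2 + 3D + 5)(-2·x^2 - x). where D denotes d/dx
- 10 x^{2} - 17 x + 1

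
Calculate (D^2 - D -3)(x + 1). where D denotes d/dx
- 3 x - 4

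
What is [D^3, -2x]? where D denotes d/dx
-6D^{2}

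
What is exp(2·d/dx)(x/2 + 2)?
\frac{x}{2} + 3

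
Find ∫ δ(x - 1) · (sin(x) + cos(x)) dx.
\cos{\left(1 \right)} + \sin{\left(1 \right)}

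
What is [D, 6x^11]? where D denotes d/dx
66 x^{10}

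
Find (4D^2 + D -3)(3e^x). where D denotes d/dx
6 e^{x}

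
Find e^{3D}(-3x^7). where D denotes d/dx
- 3 x^{7} - 63 x^{6} - 567 x^{5} - 2835 x^{4} - 8505 x^{3} - 15309 x^{2} - 15309 x - 6561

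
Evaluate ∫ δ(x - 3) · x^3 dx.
27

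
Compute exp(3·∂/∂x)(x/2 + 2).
\frac{x}{2} + \frac{7}{2}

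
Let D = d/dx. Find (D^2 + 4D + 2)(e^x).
7 e^{x}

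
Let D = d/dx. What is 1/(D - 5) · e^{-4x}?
- \frac{e^{- 4 x}}{9}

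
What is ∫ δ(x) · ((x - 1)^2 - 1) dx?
0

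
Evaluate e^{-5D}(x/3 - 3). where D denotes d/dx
\frac{x}{3} - \frac{14}{3}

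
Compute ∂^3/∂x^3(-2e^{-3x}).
54 e^{- 3 x}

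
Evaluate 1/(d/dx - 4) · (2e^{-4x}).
- \frac{e^{- 4 x}}{4}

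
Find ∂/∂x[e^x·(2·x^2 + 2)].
2 \left(x^{2} + 2 x + 1\right) e^{x}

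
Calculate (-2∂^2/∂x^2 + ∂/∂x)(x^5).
5 x^{3} \left(x - 8\right)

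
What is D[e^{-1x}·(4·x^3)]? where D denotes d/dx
4 x^{2} \left(3 - x\right) e^{- x}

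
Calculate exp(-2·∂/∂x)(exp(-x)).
e^{2 - x}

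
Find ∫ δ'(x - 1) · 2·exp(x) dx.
- 2 e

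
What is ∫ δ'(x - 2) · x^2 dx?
-4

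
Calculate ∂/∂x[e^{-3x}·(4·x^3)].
12 x^{2} \left(1 - x\right) e^{- 3 x}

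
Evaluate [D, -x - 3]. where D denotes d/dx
-1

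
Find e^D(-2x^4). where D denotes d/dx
- 2 x^{4} - 8 x^{3} - 12 x^{2} - 8 x - 2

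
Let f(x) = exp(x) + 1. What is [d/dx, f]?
e^{x}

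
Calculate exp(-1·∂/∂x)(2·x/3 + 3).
\frac{2 x}{3} + \frac{7}{3}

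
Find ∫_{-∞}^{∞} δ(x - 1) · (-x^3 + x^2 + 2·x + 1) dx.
3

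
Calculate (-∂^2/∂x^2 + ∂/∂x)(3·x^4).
12 x^{2} \left(x - 3\right)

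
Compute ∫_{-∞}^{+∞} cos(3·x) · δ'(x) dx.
0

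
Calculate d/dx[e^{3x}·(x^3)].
3 x^{2} \left(x + 1\right) e^{3 x}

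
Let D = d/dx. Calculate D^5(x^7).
2520 x^{2}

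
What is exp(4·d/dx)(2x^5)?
2 x^{5} + 40 x^{4} + 320 x^{3} + 1280 x^{2} + 2560 x + 2048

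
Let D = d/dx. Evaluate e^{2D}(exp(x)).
e^{x + 2}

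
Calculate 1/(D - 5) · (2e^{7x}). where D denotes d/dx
e^{7 x}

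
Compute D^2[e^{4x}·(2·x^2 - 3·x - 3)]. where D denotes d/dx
\left(32 x^{2} - 16 x - 68\right) e^{4 x}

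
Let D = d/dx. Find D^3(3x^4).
72 x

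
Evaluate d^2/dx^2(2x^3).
12 x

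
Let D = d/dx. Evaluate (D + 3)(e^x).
4 e^{x}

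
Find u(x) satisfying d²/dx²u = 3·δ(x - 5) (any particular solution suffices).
\frac{3|x - 5|}{2}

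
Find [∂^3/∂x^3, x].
3\frac{d^{2}}{dx^{2}}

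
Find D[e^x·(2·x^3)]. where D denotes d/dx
2 x^{2} \left(x + 3\right) e^{x}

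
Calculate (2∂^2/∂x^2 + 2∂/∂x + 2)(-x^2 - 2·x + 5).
- 2 x^{2} - 8 x + 2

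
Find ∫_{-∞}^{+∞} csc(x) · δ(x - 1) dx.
\csc{\left(1 \right)}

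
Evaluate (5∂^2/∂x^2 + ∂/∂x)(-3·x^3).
9 x \left(- x - 10\right)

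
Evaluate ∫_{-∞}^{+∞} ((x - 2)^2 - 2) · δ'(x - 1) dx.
2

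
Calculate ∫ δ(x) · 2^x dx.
1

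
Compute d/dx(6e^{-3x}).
- 18 e^{- 3 x}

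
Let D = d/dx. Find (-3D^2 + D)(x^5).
5 x^{3} \left(x - 12\right)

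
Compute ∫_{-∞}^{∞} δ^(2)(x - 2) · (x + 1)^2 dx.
2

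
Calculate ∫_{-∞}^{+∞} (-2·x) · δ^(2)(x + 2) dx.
0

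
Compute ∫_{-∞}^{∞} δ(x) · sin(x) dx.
0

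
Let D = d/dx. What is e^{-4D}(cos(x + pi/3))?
\cos{\left(x - 4 + \frac{\pi}{3} \right)}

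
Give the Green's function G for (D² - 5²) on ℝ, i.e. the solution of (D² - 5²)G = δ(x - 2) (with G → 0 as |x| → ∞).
-\frac{e^{-5|x - 2|}}{10}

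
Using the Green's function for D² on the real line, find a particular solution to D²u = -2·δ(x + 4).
-|x + 4|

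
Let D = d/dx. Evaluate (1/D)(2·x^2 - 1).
\frac{2 x^{3}}{3} - x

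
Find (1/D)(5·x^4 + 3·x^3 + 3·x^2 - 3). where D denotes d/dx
x^{5} + \frac{3 x^{4}}{4} + x^{3} - 3 x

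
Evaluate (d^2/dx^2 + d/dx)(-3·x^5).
15 x^{3} \left(- x - 4\right)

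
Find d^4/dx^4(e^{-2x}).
16 e^{- 2 x}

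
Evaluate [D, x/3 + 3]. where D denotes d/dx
\frac{1}{3}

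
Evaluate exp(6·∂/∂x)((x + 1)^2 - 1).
x^{2} + 14 x + 48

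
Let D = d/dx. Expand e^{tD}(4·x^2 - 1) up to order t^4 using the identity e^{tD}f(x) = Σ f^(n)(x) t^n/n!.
4 t^{2} + 8 t x + 4 x^{2} - 1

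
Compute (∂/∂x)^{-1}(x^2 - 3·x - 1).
\frac{x^{3}}{3} - \frac{3 x^{2}}{2} - x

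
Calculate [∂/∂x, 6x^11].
66 x^{10}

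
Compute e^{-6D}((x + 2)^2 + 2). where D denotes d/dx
x^{2} - 8 x + 18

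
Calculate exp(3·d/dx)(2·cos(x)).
2 \cos{\left(x + 3 \right)}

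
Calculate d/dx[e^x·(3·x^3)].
3 x^{2} \left(x + 3\right) e^{x}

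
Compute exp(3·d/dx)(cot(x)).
\cot{\left(x + 3 \right)}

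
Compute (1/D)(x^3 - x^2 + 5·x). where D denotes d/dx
\frac{x^{4}}{4} - \frac{x^{3}}{3} + \frac{5 x^{2}}{2}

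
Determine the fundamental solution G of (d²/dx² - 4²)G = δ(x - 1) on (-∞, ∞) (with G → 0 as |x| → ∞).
-\frac{e^{-4|x - 1|}}{8}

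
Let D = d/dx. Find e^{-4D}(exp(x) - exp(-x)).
- e^{4 - x} + e^{x - 4}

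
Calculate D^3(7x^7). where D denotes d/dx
1470 x^{4}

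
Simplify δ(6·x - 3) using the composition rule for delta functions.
\frac{\delta(x - 1/2)}{6}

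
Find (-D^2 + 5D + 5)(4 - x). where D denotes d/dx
15 - 5 x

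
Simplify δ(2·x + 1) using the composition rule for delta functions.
\frac{\delta(x + 1/2)}{2}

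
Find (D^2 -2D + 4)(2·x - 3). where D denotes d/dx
8 x - 16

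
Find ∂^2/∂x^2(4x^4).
48 x^{2}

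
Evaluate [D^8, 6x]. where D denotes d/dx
48D^{7}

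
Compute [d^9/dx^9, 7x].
63\frac{d^{8}}{dx^{8}}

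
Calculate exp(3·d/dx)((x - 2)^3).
x^{3} + 3 x^{2} + 3 x + 1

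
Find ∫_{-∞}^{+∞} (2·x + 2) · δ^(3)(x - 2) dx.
0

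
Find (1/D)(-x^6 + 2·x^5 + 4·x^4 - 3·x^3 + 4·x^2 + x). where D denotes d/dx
- \frac{x^{7}}{7} + \frac{x^{6}}{3} + \frac{4 x^{5}}{5} - \frac{3 x^{4}}{4} + \frac{4 x^{3}}{3} + \frac{x^{2}}{2}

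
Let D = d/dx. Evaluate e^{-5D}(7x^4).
7 x^{4} - 140 x^{3} + 1050 x^{2} - 3500 x + 4375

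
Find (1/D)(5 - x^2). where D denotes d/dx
- \frac{x^{3}}{3} + 5 x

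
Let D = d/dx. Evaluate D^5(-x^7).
- 2520 x^{2}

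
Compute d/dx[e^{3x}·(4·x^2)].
4 x \left(3 x + 2\right) e^{3 x}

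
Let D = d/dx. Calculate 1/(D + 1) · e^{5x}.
\frac{e^{5 x}}{6}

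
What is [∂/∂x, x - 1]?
1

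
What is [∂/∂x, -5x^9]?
- 45 x^{8}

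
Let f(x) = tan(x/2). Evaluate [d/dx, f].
\frac{1}{\cos{\left(x \right)} + 1}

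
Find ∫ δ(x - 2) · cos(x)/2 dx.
\frac{\cos{\left(2 \right)}}{2}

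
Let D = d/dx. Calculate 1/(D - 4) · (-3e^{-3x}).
\frac{3 e^{- 3 x}}{7}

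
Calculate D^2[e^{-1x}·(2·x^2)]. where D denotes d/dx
2 \left(x^{2} - 4 x + 2\right) e^{- x}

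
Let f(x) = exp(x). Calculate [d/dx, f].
e^{x}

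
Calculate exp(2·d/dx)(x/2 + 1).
\frac{x}{2} + 2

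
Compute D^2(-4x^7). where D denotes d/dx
- 168 x^{5}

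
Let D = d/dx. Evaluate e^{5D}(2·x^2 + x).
2 x^{2} + 21 x + 55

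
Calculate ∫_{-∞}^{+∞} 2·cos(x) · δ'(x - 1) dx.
2 \sin{\left(1 \right)}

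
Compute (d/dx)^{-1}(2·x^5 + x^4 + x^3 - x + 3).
\frac{x^{6}}{3} + \frac{x^{5}}{5} + \frac{x^{4}}{4} - \frac{x^{2}}{2} + 3 x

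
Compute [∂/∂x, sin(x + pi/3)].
\cos{\left(x + \frac{\pi}{3} \right)}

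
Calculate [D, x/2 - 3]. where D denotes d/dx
\frac{1}{2}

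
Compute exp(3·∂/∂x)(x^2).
x^{2} + 6 x + 9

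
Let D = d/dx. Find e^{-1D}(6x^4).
6 x^{4} - 24 x^{3} + 36 x^{2} - 24 x + 6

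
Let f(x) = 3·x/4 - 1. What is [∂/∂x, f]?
\frac{3}{4}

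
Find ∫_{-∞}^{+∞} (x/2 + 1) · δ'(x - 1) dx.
- \frac{1}{2}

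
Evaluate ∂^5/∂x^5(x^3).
0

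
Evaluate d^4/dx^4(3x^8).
5040 x^{4}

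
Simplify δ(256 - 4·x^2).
\frac{\delta(x - 8) + \delta(x + 8)}{64}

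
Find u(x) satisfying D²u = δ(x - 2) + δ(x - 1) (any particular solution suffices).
\frac{|x - 2|}{2} + \frac{|x - 1|}{2}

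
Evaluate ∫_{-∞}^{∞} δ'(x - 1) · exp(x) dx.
- e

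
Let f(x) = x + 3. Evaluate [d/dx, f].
1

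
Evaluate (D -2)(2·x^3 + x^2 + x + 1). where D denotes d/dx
- 4 x^{3} + 4 x^{2} - 1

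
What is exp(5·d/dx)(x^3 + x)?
x^{3} + 15 x^{2} + 76 x + 130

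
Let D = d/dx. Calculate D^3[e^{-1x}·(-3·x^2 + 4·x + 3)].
\left(3 x^{2} - 22 x + 27\right) e^{- x}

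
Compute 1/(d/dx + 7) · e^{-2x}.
\frac{e^{- 2 x}}{5}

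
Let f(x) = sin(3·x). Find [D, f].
3 \cos{\left(3 x \right)}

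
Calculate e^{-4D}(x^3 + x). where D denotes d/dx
x^{3} - 12 x^{2} + 49 x - 68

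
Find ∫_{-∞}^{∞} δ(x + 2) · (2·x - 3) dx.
-7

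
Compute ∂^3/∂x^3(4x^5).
240 x^{2}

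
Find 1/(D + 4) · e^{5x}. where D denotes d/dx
\frac{e^{5 x}}{9}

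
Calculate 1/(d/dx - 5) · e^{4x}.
- e^{4 x}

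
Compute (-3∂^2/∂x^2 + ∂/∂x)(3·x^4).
12 x^{2} \left(x - 9\right)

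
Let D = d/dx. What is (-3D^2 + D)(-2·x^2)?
12 - 4 x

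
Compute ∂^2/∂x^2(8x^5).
160 x^{3}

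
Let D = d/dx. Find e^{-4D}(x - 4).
x - 8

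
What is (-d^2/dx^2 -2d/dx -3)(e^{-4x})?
- 11 e^{- 4 x}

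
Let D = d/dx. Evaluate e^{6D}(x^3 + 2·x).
x^{3} + 18 x^{2} + 110 x + 228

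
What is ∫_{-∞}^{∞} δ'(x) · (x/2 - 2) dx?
- \frac{1}{2}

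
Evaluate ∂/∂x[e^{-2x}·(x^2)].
2 x \left(1 - x\right) e^{- 2 x}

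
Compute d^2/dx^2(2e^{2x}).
8 e^{2 x}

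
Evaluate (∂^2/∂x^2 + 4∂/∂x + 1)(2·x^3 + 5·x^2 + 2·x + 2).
2 x^{3} + 29 x^{2} + 54 x + 20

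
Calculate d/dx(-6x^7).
- 42 x^{6}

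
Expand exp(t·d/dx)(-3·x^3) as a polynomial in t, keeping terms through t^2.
3 x \left(- 3 t^{2} - 3 t x - x^{2}\right)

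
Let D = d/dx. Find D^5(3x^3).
0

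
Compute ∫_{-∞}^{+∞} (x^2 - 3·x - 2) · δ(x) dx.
-2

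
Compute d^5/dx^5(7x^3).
0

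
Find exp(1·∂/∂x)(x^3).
x^{3} + 3 x^{2} + 3 x + 1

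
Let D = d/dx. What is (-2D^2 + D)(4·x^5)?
20 x^{3} \left(x - 8\right)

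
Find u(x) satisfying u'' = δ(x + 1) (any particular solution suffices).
\frac{|x + 1|}{2}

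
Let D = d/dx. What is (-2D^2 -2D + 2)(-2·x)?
4 - 4 x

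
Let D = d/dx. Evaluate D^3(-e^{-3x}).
27 e^{- 3 x}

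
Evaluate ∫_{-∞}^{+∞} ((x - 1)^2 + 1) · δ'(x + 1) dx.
4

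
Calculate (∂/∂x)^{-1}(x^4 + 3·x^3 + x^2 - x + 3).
\frac{x^{5}}{5} + \frac{3 x^{4}}{4} + \frac{x^{3}}{3} - \frac{x^{2}}{2} + 3 x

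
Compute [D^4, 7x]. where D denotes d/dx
28D^{3}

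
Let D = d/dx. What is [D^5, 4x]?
20D^{4}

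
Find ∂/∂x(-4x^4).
- 16 x^{3}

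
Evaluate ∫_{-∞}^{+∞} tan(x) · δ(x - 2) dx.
\tan{\left(2 \right)}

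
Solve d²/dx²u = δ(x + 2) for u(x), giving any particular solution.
\frac{|x + 2|}{2}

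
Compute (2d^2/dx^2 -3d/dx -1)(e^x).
- 2 e^{x}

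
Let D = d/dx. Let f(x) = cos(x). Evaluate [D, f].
- \sin{\left(x \right)}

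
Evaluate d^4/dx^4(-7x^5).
- 840 x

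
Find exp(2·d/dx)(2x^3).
2 x^{3} + 12 x^{2} + 24 x + 16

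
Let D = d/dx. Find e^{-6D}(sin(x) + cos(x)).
\sqrt{2} \cos{\left(- x + \frac{\pi}{4} + 6 \right)}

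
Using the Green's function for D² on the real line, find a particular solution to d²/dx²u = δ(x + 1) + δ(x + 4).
\frac{|x + 1|}{2} + \frac{|x + 4|}{2}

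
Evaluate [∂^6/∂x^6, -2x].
-12\frac{d^{5}}{dx^{5}}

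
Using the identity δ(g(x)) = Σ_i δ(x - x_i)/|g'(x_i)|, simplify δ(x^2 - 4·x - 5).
\frac{\delta(x - 5) + \delta(x + 1)}{6}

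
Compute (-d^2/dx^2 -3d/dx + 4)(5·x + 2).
20 x - 7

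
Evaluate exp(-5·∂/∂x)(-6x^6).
- 6 x^{6} + 180 x^{5} - 2250 x^{4} + 15000 x^{3} - 56250 x^{2} + 112500 x - 93750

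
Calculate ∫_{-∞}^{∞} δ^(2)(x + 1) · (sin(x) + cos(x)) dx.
- \cos{\left(1 \right)} + \sin{\left(1 \right)}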